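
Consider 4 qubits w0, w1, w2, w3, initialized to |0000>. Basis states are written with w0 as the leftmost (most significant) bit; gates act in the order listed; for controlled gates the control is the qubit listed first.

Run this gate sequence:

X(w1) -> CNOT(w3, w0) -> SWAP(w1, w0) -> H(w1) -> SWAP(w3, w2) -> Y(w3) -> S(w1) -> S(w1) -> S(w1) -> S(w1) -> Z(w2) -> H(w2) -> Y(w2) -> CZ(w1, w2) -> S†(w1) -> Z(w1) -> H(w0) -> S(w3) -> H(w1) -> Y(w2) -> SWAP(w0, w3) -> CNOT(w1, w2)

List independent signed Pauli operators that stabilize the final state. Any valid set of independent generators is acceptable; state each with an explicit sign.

The stabilizer group can be generated by +IXII, +IIYI, -IIIX, -ZIII, among other valid generating sets. Key observation: gates 7-10 undo each other exactly, leaving only the rest of the circuit to track.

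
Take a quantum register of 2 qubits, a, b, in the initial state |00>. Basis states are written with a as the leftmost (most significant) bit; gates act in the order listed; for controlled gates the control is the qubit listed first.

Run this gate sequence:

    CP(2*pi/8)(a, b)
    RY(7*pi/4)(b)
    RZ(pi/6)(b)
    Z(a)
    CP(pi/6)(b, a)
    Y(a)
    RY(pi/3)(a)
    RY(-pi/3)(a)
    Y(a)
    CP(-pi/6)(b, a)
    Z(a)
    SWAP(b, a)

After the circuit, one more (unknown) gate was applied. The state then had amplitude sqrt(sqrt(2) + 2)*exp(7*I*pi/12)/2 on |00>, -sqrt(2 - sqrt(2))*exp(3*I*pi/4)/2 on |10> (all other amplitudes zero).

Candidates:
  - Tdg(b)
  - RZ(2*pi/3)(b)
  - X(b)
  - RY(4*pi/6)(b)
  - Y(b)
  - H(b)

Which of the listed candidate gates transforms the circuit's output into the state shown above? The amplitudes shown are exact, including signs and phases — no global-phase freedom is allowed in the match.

It was RZ(2*pi/3)(b) that produced the state shown. Key observation: gates 4-11 undo each other exactly, leaving only the rest of the circuit to track.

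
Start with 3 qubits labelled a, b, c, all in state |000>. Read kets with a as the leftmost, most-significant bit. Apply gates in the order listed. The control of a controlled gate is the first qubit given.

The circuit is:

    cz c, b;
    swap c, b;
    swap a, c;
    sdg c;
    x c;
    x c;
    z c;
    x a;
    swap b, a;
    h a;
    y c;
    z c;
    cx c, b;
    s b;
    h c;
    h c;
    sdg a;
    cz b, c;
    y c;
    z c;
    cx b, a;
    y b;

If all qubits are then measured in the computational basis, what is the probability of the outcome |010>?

The probability of measuring |010> is 1/2. Key observation: gates 15-16 undo each other exactly, leaving only the rest of the circuit to track.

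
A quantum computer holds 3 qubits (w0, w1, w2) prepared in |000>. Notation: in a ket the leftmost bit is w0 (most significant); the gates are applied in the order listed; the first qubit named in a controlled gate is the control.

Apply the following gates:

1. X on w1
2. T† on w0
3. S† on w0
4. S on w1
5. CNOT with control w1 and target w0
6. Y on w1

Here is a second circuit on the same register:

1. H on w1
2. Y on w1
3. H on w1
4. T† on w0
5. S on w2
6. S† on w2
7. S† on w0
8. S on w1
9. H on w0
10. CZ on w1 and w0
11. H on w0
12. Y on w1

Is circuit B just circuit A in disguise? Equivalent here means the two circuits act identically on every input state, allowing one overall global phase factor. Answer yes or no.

No, they are not equivalent — no single phase factor reconciles the two unitaries.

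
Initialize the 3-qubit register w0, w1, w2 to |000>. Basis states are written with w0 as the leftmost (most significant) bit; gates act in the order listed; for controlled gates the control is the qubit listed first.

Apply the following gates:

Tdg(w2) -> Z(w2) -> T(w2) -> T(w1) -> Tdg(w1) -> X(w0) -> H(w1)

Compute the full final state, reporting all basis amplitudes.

The final amplitudes are sqrt(2)/2 on |100>, sqrt(2)/2 on |110>, and 0 on every other basis state.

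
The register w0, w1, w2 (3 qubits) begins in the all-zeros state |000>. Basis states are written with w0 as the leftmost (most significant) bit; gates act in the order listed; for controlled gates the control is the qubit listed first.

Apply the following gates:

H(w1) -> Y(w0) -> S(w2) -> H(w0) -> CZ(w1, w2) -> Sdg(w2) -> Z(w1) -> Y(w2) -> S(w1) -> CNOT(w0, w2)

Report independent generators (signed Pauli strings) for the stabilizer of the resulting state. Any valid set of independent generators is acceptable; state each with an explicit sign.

The stabilizer group can be generated by -XIX, -IYI, -ZIZ, among other valid generating sets.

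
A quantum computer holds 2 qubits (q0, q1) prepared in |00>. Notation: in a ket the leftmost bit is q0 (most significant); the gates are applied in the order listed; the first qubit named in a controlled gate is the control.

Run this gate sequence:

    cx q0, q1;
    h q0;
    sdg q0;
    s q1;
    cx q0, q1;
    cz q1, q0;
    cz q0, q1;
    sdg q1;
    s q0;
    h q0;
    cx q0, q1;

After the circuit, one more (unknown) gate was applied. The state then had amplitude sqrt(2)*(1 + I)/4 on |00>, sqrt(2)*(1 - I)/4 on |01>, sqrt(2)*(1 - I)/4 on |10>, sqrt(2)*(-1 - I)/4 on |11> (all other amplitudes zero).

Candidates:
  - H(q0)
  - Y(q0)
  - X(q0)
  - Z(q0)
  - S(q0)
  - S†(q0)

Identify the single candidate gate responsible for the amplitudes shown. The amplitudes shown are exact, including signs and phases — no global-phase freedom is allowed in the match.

The unique candidate consistent with the amplitudes is H(q0).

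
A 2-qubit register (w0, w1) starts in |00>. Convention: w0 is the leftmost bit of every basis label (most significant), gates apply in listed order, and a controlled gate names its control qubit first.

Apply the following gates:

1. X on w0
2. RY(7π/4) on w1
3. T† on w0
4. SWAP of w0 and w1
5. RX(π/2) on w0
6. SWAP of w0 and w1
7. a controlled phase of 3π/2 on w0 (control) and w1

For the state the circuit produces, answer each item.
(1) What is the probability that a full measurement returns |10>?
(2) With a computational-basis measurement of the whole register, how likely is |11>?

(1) A full measurement returns |10> with probability 1/2.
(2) Outcome |11> occurs with probability 1/2.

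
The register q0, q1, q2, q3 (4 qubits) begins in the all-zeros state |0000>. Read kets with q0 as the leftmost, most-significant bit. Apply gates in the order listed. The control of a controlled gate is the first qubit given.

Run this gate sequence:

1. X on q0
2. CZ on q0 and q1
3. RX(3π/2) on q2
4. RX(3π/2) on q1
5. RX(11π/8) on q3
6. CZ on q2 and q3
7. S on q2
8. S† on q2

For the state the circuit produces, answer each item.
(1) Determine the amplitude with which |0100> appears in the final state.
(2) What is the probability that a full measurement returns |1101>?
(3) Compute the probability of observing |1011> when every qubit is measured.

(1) |0100> carries amplitude 0 in the final state. Key observation: the block from step 7 through step 8 cancels to the identity and can be dropped.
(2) Outcome |1101> occurs with probability sqrt(2 - sqrt(2))/16 + 1/8.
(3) Outcome |1011> occurs with probability sqrt(2 - sqrt(2))/16 + 1/8.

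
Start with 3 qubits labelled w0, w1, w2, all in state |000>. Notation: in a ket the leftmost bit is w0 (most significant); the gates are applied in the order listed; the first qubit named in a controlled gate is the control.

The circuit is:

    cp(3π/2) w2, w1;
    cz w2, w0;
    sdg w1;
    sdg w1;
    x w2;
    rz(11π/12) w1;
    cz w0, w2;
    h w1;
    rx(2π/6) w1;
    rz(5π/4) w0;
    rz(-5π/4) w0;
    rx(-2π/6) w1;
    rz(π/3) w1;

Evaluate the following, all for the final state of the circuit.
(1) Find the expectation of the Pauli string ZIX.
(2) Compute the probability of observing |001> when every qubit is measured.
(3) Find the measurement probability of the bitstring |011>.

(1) The observable ZIX averages to 0. Key observation: the block from step 9 through step 12 cancels to the identity and can be dropped.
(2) The probability of measuring |001> is 1/2.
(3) The probability of measuring |011> is 1/2.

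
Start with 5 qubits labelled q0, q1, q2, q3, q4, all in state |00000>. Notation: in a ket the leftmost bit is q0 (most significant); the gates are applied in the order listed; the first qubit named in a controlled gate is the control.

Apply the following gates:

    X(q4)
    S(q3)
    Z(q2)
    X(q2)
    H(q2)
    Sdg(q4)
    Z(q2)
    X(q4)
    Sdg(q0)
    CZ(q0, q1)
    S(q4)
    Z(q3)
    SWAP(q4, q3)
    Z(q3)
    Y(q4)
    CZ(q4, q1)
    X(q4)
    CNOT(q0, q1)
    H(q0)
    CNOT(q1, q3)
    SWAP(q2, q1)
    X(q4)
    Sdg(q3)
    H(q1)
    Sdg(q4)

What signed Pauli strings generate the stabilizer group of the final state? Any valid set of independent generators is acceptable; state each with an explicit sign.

The final state is stabilized by the group generated by +XIIII, +IZIII, +IIZII, +IIIZI, -IIIIZ; other independent generating sets are equally valid.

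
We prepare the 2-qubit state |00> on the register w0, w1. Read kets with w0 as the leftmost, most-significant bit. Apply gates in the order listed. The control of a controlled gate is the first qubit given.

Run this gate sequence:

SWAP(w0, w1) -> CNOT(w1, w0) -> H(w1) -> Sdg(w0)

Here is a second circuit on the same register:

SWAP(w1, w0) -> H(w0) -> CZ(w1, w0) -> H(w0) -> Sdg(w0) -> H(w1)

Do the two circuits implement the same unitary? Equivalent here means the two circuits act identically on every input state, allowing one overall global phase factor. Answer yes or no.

Yes, they are equivalent — the unitaries differ by at most a global phase.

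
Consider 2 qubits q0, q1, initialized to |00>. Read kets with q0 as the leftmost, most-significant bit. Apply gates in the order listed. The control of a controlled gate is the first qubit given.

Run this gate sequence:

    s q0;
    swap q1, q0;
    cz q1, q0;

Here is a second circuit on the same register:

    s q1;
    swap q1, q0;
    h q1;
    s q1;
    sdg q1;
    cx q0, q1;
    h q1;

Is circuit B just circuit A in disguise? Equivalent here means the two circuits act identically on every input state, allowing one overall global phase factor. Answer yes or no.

No — the two circuits implement different unitaries, even allowing a global phase.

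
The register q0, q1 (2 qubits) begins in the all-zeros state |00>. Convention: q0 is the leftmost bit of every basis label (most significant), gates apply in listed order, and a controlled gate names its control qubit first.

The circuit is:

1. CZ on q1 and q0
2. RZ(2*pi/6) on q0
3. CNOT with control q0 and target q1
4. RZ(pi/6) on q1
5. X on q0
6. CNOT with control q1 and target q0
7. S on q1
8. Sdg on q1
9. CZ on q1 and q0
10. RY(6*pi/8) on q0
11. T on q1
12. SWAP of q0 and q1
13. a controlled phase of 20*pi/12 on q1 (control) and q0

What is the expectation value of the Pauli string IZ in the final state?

In the final state, IZ has expectation sqrt(2)/2. Key observation: the block from step 7 through step 8 cancels to the identity and can be dropped.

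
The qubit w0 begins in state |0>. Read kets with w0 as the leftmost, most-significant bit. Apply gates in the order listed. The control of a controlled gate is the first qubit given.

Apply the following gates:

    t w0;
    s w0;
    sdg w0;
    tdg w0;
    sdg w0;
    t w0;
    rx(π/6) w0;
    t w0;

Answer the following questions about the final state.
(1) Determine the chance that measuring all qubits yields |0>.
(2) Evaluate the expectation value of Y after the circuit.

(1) The probability of measuring |0> is sqrt(3)/4 + 1/2. Key observation: the block from step 1 through step 4 cancels to the identity and can be dropped.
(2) The observable Y averages to -sqrt(2)/4.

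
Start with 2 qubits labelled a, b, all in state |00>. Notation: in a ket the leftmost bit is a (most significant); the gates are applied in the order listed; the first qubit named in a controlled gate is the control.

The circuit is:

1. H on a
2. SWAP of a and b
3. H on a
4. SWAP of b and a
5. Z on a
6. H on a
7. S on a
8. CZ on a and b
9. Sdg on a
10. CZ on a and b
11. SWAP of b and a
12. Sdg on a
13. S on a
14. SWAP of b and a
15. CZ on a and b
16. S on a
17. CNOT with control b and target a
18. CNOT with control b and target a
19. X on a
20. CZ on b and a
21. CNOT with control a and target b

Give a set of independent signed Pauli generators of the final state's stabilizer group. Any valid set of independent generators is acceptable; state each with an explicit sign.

The final state is stabilized by the group generated by -IX, +ZI; other independent generating sets are equally valid.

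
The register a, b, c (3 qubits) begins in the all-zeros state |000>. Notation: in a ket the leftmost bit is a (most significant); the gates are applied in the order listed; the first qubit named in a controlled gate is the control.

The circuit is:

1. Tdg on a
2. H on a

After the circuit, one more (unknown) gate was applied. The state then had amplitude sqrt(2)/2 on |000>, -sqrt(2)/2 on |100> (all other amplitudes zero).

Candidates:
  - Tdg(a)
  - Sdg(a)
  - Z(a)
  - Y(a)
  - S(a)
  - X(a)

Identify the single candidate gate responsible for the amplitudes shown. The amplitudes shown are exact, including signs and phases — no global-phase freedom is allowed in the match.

The applied gate was Z(a).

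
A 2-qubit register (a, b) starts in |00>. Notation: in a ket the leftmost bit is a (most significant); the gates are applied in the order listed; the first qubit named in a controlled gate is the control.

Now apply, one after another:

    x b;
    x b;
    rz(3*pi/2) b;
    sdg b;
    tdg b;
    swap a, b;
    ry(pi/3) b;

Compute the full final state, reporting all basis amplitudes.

The final amplitudes are -sqrt(3)*exp(I*pi/4)/2 on |00>, -exp(I*pi/4)/2 on |01>, 0 on |10>, 0 on |11>.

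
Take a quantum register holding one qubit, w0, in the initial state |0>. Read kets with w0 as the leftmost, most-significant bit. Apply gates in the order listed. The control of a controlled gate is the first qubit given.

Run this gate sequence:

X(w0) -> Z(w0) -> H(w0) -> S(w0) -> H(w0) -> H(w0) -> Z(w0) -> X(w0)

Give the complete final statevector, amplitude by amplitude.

The final amplitudes are -sqrt(2)*I/2 on |0>, -sqrt(2)/2 on |1>.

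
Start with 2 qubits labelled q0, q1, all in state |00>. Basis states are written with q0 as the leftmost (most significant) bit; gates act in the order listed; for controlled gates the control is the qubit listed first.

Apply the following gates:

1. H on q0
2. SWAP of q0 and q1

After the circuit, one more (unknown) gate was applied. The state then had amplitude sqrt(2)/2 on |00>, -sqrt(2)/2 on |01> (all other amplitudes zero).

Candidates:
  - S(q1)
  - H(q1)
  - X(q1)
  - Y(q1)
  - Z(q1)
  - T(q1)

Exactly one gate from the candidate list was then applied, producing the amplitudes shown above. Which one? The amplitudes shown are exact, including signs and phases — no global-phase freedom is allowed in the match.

The applied gate was Z(q1).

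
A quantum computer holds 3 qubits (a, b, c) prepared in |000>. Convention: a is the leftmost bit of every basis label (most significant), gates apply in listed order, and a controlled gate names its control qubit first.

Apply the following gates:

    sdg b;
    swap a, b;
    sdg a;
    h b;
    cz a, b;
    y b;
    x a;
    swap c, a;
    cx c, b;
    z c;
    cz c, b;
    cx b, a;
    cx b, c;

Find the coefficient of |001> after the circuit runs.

The amplitude on |001> is -sqrt(2)*I/2.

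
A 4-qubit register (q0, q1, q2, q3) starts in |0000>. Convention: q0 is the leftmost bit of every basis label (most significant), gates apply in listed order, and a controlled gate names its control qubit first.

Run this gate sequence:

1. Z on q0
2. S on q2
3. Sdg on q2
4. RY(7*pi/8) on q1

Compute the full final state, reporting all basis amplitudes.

The resulting statevector has amplitude cos(7*pi/16) on |0000>, sin(7*pi/16) on |0100>, and 0 on every other basis state. Key observation: the block from step 2 through step 3 cancels to the identity and can be dropped.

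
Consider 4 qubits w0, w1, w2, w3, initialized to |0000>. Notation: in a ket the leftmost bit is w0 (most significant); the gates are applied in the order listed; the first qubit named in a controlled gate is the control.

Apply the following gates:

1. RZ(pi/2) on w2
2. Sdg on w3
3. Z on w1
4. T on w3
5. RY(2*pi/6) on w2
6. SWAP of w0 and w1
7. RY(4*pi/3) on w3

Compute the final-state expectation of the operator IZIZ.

The expectation value of IZIZ is -1/2.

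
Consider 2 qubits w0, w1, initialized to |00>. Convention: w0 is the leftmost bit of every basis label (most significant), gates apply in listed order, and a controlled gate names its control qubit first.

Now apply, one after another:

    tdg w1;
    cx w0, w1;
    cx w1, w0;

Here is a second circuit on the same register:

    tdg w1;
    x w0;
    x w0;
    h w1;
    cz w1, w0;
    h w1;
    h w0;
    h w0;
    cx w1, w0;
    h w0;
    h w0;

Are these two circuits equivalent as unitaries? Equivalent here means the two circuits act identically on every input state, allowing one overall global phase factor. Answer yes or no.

Yes: on every input state the two circuits agree up to one overall phase factor.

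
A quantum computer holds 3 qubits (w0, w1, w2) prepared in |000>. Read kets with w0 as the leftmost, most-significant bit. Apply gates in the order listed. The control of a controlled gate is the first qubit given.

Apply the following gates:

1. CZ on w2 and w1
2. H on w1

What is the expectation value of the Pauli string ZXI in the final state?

The observable ZXI averages to 1.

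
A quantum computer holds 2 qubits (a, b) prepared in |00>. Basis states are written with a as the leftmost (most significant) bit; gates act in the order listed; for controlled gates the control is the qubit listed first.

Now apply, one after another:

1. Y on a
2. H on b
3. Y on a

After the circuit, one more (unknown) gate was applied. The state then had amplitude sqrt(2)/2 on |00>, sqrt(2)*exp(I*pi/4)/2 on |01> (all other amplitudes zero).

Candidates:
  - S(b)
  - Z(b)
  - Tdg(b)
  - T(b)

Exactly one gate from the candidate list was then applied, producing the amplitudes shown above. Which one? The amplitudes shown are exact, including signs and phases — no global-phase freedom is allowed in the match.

It was T(b) that produced the state shown.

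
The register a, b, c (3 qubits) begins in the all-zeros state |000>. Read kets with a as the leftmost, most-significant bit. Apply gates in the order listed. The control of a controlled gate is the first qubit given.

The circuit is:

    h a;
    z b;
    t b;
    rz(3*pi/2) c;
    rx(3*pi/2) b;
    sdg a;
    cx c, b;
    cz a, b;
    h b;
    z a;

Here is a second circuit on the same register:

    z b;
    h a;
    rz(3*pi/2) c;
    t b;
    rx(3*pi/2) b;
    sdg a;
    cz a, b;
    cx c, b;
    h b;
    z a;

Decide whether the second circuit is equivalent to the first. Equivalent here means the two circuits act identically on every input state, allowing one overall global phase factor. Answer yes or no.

No — the two circuits implement different unitaries, even allowing a global phase.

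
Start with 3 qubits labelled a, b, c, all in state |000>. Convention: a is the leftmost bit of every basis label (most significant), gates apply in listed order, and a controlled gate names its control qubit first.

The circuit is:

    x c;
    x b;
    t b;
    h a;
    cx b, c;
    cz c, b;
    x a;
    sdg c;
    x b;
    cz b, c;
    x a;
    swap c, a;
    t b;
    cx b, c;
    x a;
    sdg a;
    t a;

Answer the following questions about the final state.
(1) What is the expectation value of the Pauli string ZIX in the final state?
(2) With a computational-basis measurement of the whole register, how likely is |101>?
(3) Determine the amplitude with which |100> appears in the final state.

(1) In the final state, ZIX has expectation -1.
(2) Outcome |101> occurs with probability 1/2.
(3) |100> carries amplitude sqrt(2)/2 in the final state.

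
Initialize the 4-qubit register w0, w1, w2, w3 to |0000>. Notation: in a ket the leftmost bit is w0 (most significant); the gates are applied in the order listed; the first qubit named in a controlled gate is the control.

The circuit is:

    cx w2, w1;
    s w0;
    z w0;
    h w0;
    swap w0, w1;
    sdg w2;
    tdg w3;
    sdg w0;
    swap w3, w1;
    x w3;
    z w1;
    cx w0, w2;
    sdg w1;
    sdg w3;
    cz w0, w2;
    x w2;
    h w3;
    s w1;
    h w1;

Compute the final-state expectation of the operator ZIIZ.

The expectation value of ZIIZ is 0.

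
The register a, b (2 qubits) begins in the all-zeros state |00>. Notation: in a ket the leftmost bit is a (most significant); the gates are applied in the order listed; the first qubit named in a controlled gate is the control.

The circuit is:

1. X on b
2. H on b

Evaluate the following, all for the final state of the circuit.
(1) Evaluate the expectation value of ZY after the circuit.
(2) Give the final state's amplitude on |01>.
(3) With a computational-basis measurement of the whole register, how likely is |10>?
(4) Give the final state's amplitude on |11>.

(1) In the final state, ZY has expectation 0.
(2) The amplitude on |01> is -sqrt(2)/2.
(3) A full measurement returns |10> with probability 0.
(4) The final state's coefficient on |11> equals 0.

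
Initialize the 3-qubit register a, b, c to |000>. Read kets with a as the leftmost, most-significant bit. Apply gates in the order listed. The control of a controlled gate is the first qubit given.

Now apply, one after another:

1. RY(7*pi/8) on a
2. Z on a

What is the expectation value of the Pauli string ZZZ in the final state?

The observable ZZZ averages to -sqrt(sqrt(2) + 2)/2.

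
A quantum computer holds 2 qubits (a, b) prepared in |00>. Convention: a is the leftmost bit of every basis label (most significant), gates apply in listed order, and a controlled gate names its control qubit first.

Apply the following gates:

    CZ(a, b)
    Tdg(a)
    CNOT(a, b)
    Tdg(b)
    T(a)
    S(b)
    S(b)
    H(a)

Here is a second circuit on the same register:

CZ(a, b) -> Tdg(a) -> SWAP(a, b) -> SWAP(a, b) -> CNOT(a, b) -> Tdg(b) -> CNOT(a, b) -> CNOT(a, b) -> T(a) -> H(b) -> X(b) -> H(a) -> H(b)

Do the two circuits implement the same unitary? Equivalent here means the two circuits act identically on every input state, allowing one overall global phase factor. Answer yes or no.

Yes, they are equivalent — the unitaries differ by at most a global phase.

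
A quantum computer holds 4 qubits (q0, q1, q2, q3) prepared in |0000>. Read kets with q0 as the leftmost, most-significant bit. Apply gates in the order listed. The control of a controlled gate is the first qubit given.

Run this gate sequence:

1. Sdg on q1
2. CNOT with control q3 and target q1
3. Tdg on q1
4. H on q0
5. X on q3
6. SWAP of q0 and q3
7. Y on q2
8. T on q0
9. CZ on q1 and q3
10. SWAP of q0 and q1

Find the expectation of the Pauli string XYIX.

The expectation value of XYIX is 0.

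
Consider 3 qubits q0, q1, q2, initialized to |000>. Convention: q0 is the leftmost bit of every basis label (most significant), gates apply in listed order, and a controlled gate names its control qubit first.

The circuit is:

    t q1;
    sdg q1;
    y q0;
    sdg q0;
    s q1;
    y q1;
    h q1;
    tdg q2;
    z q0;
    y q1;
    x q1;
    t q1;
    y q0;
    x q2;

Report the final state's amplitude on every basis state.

The resulting statevector has amplitude -sqrt(2)*I/2 on |001>, -sqrt(2)*exp(3*I*pi/4)/2 on |011>, and 0 on every other basis state.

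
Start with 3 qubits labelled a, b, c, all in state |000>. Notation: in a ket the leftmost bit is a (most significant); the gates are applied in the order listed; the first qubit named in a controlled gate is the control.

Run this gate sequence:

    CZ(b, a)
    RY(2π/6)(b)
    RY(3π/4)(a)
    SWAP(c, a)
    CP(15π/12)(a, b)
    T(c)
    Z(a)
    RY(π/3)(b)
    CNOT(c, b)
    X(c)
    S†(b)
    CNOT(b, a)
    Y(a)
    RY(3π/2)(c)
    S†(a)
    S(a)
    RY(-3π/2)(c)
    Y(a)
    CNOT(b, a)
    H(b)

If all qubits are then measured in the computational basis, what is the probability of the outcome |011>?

Outcome |011> occurs with probability 1/4 - sqrt(2)/8.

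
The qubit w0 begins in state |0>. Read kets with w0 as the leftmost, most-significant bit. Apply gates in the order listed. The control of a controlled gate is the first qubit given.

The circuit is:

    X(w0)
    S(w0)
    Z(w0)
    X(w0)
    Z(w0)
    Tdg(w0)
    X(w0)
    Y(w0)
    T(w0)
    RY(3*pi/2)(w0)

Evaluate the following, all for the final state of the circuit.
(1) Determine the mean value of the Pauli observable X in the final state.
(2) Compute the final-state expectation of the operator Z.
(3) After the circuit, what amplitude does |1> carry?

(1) The observable X averages to -1.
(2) The expectation value of Z is 0.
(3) The final state's coefficient on |1> equals -sqrt(2)/2.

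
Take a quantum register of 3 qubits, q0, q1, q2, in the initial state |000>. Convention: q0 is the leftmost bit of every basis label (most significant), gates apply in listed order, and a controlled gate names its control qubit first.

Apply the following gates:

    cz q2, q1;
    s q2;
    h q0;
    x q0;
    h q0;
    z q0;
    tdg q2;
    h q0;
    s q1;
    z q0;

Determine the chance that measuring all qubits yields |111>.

Outcome |111> occurs with probability 0. Key observation: gates 3-6 undo each other exactly, leaving only the rest of the circuit to track.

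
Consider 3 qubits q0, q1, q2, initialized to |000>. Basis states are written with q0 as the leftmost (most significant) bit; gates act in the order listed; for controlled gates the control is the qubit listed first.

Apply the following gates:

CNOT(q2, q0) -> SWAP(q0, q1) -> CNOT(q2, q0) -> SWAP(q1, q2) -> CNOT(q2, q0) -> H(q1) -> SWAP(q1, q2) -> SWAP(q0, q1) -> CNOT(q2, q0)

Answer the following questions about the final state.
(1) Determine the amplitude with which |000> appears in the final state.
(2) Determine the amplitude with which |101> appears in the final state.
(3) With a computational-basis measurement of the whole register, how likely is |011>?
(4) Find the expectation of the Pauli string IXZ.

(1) The final state's coefficient on |000> equals sqrt(2)/2.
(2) The amplitude on |101> is sqrt(2)/2.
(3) A full measurement returns |011> with probability 0.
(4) The observable IXZ averages to 0.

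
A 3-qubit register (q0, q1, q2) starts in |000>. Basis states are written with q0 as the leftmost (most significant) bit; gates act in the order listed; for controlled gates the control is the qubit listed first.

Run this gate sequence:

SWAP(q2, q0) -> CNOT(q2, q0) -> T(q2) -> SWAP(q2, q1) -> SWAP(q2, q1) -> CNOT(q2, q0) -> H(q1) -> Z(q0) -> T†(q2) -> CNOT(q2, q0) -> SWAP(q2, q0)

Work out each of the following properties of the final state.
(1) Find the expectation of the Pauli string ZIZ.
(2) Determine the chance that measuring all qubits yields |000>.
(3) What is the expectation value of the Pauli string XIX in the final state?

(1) The expectation value of ZIZ is 1.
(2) A full measurement returns |000> with probability 1/2.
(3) The observable XIX averages to 0.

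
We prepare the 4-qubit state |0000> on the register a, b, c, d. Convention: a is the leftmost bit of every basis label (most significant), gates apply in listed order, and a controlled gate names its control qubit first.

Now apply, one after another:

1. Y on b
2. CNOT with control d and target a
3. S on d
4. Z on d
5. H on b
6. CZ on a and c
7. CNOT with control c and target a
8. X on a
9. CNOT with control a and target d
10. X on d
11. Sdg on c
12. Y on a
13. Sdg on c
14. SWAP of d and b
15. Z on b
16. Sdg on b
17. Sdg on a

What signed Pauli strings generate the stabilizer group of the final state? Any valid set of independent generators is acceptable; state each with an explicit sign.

The stabilizer group can be generated by -IIIX, +ZIII, +IZII, +IIZI, among other valid generating sets.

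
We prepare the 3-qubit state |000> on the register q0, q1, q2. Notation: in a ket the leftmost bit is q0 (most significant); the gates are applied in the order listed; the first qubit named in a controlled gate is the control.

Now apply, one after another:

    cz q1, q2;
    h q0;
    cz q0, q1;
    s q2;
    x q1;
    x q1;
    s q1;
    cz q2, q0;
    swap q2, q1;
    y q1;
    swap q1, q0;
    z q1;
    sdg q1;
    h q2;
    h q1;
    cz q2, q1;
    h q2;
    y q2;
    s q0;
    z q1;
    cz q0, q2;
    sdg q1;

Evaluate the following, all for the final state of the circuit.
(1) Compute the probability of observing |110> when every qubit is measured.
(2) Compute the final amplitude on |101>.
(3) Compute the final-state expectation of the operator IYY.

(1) Outcome |110> occurs with probability 1/2. Key observation: gates 5-6 undo each other exactly, leaving only the rest of the circuit to track.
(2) |101> carries amplitude -1/2 + I/2 in the final state.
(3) The observable IYY averages to 1.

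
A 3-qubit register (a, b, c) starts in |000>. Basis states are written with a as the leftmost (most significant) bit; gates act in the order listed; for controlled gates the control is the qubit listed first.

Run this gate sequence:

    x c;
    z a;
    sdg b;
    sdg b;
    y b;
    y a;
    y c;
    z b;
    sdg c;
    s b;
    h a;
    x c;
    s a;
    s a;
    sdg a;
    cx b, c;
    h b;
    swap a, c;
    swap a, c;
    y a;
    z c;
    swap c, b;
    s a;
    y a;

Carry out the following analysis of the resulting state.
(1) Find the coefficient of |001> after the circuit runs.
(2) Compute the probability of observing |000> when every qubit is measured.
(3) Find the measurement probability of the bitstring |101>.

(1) The amplitude on |001> is -I/2. Key observation: the block from step 18 through step 19 cancels to the identity and can be dropped.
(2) Outcome |000> occurs with probability 1/4.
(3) A full measurement returns |101> with probability 1/4.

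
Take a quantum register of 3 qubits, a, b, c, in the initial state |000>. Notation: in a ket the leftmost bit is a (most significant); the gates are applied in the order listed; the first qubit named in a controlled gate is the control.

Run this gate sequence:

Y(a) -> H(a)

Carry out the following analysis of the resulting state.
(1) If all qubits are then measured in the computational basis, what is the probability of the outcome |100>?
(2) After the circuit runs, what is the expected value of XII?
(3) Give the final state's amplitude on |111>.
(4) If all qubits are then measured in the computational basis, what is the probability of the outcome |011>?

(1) The probability of measuring |100> is 1/2.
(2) In the final state, XII has expectation -1.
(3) The amplitude on |111> is 0.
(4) A full measurement returns |011> with probability 0.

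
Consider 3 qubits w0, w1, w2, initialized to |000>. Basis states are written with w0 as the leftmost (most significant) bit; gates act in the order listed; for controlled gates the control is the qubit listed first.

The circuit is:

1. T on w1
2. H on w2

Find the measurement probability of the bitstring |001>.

A full measurement returns |001> with probability 1/2.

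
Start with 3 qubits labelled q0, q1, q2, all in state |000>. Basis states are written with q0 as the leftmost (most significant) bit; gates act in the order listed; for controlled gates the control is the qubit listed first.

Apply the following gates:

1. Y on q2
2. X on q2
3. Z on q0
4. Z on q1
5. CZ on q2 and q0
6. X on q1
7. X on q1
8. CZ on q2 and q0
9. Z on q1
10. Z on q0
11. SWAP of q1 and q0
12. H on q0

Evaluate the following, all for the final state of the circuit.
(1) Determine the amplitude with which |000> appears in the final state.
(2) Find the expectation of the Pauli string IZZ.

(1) The final state's coefficient on |000> equals sqrt(2)*I/2. Key observation: steps 3-10 multiply out to the identity, so the circuit reduces to the remaining gates.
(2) In the final state, IZZ has expectation 1.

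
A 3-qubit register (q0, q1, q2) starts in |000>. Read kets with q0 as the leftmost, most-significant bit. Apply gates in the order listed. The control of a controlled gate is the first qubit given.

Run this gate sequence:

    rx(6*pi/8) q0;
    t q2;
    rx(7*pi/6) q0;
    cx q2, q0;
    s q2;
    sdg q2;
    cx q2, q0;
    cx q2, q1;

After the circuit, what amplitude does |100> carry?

|100> carries amplitude I*(-sqrt(2*sqrt(2) + 4)/8 - sqrt(12 - 6*sqrt(2))/8 - sqrt(4 - 2*sqrt(2))/8 + sqrt(6*sqrt(2) + 12)/8) in the final state. Key observation: steps 4-7 multiply out to the identity, so the circuit reduces to the remaining gates.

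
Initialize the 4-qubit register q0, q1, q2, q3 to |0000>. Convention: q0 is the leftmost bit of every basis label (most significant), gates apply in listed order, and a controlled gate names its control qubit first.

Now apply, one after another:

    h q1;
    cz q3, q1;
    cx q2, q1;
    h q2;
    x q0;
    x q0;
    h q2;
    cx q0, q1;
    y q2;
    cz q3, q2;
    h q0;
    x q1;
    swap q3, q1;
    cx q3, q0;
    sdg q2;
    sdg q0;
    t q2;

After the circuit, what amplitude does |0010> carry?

|0010> carries amplitude exp(I*pi/4)/2 in the final state. Key observation: the block from step 4 through step 7 cancels to the identity and can be dropped.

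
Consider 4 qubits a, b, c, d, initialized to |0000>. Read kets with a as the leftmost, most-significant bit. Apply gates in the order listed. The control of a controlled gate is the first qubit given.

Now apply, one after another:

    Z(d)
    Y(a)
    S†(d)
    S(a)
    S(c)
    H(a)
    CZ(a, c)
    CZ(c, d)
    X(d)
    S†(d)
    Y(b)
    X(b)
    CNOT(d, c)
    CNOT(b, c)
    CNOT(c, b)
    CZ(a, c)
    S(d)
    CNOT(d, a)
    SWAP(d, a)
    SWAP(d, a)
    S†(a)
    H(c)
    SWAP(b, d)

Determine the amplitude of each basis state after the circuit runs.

The resulting statevector has amplitude -I/2 on |0101>, I/2 on |0111>, -1/2 on |1101>, 1/2 on |1111>, and 0 on every other basis state.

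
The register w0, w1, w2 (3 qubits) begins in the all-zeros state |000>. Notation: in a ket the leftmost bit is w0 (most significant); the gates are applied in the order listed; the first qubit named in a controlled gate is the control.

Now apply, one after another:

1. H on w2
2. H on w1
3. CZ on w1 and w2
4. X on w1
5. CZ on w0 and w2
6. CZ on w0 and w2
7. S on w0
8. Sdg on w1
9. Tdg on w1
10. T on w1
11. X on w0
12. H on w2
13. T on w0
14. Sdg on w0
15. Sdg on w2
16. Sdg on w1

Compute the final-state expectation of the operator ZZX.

In the final state, ZZX has expectation 0.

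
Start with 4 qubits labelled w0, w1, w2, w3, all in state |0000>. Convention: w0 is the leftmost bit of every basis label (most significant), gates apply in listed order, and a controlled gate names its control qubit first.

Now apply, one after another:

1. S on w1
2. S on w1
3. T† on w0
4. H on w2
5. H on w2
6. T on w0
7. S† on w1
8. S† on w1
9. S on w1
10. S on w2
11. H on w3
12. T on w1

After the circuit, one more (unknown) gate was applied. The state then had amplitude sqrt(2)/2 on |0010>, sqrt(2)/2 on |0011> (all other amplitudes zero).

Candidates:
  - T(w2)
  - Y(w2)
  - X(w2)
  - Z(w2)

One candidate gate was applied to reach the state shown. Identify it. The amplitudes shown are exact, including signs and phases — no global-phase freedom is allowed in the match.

The unique candidate consistent with the amplitudes is X(w2). Key observation: the block from step 1 through step 8 cancels to the identity and can be dropped.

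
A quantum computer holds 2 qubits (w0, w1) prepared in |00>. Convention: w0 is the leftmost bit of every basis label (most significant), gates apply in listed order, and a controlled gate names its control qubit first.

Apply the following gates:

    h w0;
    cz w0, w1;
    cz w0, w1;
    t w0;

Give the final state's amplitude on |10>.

The amplitude on |10> is sqrt(2)*exp(I*pi/4)/2.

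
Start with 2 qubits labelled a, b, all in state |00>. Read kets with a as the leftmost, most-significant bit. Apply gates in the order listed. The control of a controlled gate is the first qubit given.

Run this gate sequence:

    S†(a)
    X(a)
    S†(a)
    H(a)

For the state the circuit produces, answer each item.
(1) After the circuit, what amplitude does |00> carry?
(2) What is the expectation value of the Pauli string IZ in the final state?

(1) The final state's coefficient on |00> equals -sqrt(2)*I/2.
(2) The expectation value of IZ is 1.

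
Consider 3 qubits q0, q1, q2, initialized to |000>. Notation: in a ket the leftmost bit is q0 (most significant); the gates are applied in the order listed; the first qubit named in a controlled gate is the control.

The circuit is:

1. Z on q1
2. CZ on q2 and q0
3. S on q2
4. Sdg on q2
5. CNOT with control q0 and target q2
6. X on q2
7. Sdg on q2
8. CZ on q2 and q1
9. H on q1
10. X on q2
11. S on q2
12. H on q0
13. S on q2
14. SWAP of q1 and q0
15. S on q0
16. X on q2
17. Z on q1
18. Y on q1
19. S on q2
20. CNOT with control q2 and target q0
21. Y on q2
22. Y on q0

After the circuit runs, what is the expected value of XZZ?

In the final state, XZZ has expectation 0.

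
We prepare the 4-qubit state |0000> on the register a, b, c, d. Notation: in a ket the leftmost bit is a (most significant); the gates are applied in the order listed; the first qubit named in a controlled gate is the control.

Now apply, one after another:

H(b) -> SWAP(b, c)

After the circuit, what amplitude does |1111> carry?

The final state's coefficient on |1111> equals 0.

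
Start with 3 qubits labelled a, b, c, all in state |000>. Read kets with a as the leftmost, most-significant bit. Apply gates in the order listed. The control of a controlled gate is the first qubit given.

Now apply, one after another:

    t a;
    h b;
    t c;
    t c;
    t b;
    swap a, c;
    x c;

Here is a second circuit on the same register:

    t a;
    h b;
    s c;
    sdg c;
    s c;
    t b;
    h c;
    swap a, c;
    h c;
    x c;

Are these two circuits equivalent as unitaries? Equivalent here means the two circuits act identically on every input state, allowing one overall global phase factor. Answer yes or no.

No — the two circuits implement different unitaries, even allowing a global phase.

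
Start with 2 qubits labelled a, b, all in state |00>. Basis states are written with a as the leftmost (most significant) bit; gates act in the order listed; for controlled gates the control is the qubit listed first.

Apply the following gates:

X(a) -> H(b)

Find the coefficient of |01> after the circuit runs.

The final state's coefficient on |01> equals 0.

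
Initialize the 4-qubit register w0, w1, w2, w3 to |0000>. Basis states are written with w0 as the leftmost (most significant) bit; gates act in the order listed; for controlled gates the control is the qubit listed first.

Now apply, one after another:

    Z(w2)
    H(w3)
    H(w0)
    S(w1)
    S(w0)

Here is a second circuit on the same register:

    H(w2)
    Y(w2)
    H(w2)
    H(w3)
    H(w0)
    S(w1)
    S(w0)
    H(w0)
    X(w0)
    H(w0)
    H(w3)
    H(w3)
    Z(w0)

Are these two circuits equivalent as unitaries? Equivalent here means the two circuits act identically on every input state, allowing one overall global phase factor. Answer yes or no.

No: there is an input state on which the two circuits produce genuinely different outputs (not merely differing by a phase).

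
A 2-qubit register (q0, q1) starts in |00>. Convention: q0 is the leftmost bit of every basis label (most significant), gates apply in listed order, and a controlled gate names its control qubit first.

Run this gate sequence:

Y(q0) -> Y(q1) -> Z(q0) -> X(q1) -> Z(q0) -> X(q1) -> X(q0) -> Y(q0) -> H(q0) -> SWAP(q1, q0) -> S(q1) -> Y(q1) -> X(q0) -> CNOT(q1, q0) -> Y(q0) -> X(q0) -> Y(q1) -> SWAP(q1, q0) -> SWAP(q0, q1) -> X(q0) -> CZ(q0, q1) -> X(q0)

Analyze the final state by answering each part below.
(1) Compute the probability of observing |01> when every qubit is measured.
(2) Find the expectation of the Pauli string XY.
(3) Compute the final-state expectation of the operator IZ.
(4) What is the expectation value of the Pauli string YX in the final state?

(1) Outcome |01> occurs with probability 1/2.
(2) The observable XY averages to -1.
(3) The expectation value of IZ is 0.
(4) The expectation value of YX is 1.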